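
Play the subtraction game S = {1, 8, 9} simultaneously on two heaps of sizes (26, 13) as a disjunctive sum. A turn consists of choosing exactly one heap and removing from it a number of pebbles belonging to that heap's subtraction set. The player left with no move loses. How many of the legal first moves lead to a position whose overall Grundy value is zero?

All heaps use S = {1, 8, 9}:
n :  0  1  2  3  4  5  6  7  8  9 10 11 12 13 14 15 16 17 18 19 20 21 22 23 24 25 26
G :  0  1  0  1  0  1  0  1  2  3  2  3  2  3  2  3  0  1  0  1  0  1  0  1  2  3  2
Heap A: G(26) = 2.
Heap B: G(13) = 3.
Combined Grundy value = 2 ⊕ 3 = 1.
A winning move leaves total XOR = 0, i.e. changes one component's Grundy value g to g ⊕ X where X is the current total.
Heap A: need g' = 2⊕1 = 3. Options: 26−1→G=3, 26−8→G=0, 26−9→G=1. Hits: 1.
Heap B: need g' = 3⊕1 = 2. Options: 13−1→G=2, 13−8→G=1, 13−9→G=0. Hits: 1.

2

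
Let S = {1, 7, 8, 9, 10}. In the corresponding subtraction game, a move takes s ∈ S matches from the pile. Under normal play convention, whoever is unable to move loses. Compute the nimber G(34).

0

n :  0  1  2  3  4  5  6  7  8  9 10 11 12 13 14 15 16 17 18 19 20 21 22 23 24 25 26 27 28 29 30 31 32 33 34
G :  0  1  0  1  0  1  0  1  2  3  2  3  2  3  2  3  4  0  1  0  1  0  1  0  1  2  3  2  3  2  3  2  3  4  0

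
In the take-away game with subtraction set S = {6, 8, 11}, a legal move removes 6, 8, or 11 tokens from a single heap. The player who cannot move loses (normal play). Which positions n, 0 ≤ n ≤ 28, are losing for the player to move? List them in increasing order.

G(0) = 0
G(1) = mex{} = 0
G(2) = mex{} = 0
G(3) = mex{} = 0
G(4) = mex{} = 0
G(5) = mex{} = 0
G(6) = mex{0} = 1
G(7) = mex{0} = 1
G(8) = mex{0,0} = 1
G(9) = mex{0,0} = 1
G(10) = mex{0,0} = 1
G(11) = mex{0,0,0} = 1
G(12) = mex{1,0,0} = 2
G(13) = mex{1,0,0} = 2
G(14) = mex{1,1,0} = 2
G(15) = mex{1,1,0} = 2
G(16) = mex{1,1,0} = 2
G(17) = mex{1,1,1} = 0
G(18) = mex{2,1,1} = 0
G(19) = mex{2,1,1} = 0
G(20) = mex{2,2,1} = 0
G(21) = mex{2,2,1} = 0
G(22) = mex{2,2,1} = 0
G(23) = mex{0,2,2} = 1
G(24) = mex{0,2,2} = 1
G(25) = mex{0,0,2} = 1
G(26) = mex{0,0,2} = 1
G(27) = mex{0,0,2} = 1
G(28) = mex{0,0,0} = 1
P-positions are exactly the n with G(n) = 0.

0, 1, 2, 3, 4, 5, 17, 18, 19, 20, 21, 22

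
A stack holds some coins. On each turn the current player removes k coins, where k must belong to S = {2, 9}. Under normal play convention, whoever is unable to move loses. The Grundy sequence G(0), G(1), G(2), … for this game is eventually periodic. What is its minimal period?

n :  0  1  2  3  4  5  6  7  8  9 10 11 12 13 14 15 16 17 18 19 20 21 22 23
G :  0  0  1  1  0  0  1  1  0  2  1  0  0  1  1  0  0  1  1  0  2  1  0  0
G(n+11) = G(n) holds for n = 0,…,8 (a full window of length max(S) = 9), so the sequence is purely periodic with period 11.

11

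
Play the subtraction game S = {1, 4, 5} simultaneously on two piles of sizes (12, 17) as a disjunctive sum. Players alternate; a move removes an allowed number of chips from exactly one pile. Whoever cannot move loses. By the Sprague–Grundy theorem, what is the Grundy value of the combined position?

All piles use S = {1, 4, 5}:
G(0) = 0
G(1) = mex{0} = 1
G(2) = mex{1} = 0
G(3) = mex{0} = 1
G(4) = mex{1,0} = 2
G(5) = mex{2,1,0} = 3
G(6) = mex{3,0,1} = 2
G(7) = mex{2,1,0} = 3
G(8) = mex{3,2,1} = 0
G(9) = mex{0,3,2} = 1
G(10) = mex{1,2,3} = 0
G(11) = mex{0,3,2} = 1
G(12) = mex{1,0,3} = 2
G(13) = mex{2,1,0} = 3
G(14) = mex{3,0,1} = 2
G(15) = mex{2,1,0} = 3
G(16) = mex{3,2,1} = 0
G(17) = mex{0,3,2} = 1
Pile A: G(12) = 2.
Pile B: G(17) = 1.
Combined Grundy value = 2 ⊕ 1 = 3.

3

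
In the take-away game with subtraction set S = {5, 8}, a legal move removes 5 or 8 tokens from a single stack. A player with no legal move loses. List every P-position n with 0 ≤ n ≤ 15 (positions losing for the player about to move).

G(0) = 0
G(1) = mex{} = 0
G(2) = mex{} = 0
G(3) = mex{} = 0
G(4) = mex{} = 0
G(5) = mex{0} = 1
G(6) = mex{0} = 1
G(7) = mex{0} = 1
G(8) = mex{0,0} = 1
G(9) = mex{0,0} = 1
G(10) = mex{1,0} = 2
G(11) = mex{1,0} = 2
G(12) = mex{1,0} = 2
G(13) = mex{1,1} = 0
G(14) = mex{1,1} = 0
G(15) = mex{2,1} = 0
P-positions are exactly the n with G(n) = 0.

0, 1, 2, 3, 4, 13, 14, 15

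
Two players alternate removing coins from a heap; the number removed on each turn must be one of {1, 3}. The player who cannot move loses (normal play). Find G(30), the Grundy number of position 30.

0

G(0) = 0
G(1) = mex{0} = 1
G(2) = mex{1} = 0
G(3) = mex{0,0} = 1
G(4) = mex{1,1} = 0
G(5) = mex{0,0} = 1
G(6) = mex{1,1} = 0
G(7) = mex{0,0} = 1
G(8) = mex{1,1} = 0
G(9) = mex{0,0} = 1
G(10) = mex{1,1} = 0
G(11) = mex{0,0} = 1
G(12) = mex{1,1} = 0
G(13) = mex{0,0} = 1
G(14) = mex{1,1} = 0
G(15) = mex{0,0} = 1
G(16) = mex{1,1} = 0
G(17) = mex{0,0} = 1
G(18) = mex{1,1} = 0
G(19) = mex{0,0} = 1
G(20) = mex{1,1} = 0
G(21) = mex{0,0} = 1
G(22) = mex{1,1} = 0
G(23) = mex{0,0} = 1
G(24) = mex{1,1} = 0
G(25) = mex{0,0} = 1
G(26) = mex{1,1} = 0
G(27) = mex{0,0} = 1
G(28) = mex{1,1} = 0
G(29) = mex{0,0} = 1
G(30) = mex{1,1} = 0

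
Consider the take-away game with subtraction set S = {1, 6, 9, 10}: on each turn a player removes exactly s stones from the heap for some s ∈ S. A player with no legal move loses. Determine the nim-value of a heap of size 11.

G(0) = 0
G(1) = mex{0} = 1
G(2) = mex{1} = 0
G(3) = mex{0} = 1
G(4) = mex{1} = 0
G(5) = mex{0} = 1
G(6) = mex{1,0} = 2
G(7) = mex{2,1} = 0
G(8) = mex{0,0} = 1
G(9) = mex{1,1,0} = 2
G(10) = mex{2,0,1,0} = 3
G(11) = mex{3,1,0,1} = 2

2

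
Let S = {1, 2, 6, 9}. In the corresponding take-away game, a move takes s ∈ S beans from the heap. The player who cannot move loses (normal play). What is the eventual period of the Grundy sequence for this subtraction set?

n :  0  1  2  3  4  5  6  7  8  9 10 11 12 13 14 15 16 17
G :  0  1  2  0  1  2  3  0  1  2  0  1  2  3  0  1  2  0
G(n+7) = G(n) holds for n = 0,…,8 (a full window of length max(S) = 9), so the sequence is purely periodic with period 7.

7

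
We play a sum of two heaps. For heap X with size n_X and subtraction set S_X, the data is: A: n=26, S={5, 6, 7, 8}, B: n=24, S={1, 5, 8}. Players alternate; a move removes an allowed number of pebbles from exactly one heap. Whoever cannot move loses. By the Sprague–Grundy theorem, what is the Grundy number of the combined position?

Heap A, S = {5, 6, 7, 8}:
n :  0  1  2  3  4  5  6  7  8  9 10 11 12 13 14 15 16 17 18 19 20 21 22 23 24 25 26
G :  0  0  0  0  0  1  1  1  1  1  2  2  2  0  0  0  0  0  1  1  1  1  1  2  2  2  0
G_A(26) = 0.
Heap B, S = {1, 5, 8}:
G(0) = 0
G(1) = mex{0} = 1
G(2) = mex{1} = 0
G(3) = mex{0} = 1
G(4) = mex{1} = 0
G(5) = mex{0,0} = 1
G(6) = mex{1,1} = 0
G(7) = mex{0,0} = 1
G(8) = mex{1,1,0} = 2
G(9) = mex{2,0,1} = 3
G(10) = mex{3,1,0} = 2
G(11) = mex{2,0,1} = 3
G(12) = mex{3,1,0} = 2
G(13) = mex{2,2,1} = 0
G(14) = mex{0,3,0} = 1
G(15) = mex{1,2,1} = 0
G(16) = mex{0,3,2} = 1
G(17) = mex{1,2,3} = 0
G(18) = mex{0,0,2} = 1
G(19) = mex{1,1,3} = 0
G(20) = mex{0,0,2} = 1
G(21) = mex{1,1,0} = 2
G(22) = mex{2,0,1} = 3
G(23) = mex{3,1,0} = 2
G(24) = mex{2,0,1} = 3
G_B(24) = 3.
Combined Grundy value = 0 ⊕ 3 = 3.

3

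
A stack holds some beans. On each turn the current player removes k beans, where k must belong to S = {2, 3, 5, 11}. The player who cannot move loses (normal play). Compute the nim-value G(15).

0

n :  0  1  2  3  4  5  6  7  8  9 10 11 12 13 14 15
G :  0  0  1  1  2  2  3  0  0  1  1  2  2  3  0  0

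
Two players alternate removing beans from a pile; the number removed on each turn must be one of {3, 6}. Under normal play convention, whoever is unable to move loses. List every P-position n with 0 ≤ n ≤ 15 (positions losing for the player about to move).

0, 1, 2, 9, 10, 11

G(0) = 0
G(1) = mex{} = 0
G(2) = mex{} = 0
G(3) = mex{0} = 1
G(4) = mex{0} = 1
G(5) = mex{0} = 1
G(6) = mex{1,0} = 2
G(7) = mex{1,0} = 2
G(8) = mex{1,0} = 2
G(9) = mex{2,1} = 0
G(10) = mex{2,1} = 0
G(11) = mex{2,1} = 0
G(12) = mex{0,2} = 1
G(13) = mex{0,2} = 1
G(14) = mex{0,2} = 1
G(15) = mex{1,0} = 2
P-positions are exactly the n with G(n) = 0.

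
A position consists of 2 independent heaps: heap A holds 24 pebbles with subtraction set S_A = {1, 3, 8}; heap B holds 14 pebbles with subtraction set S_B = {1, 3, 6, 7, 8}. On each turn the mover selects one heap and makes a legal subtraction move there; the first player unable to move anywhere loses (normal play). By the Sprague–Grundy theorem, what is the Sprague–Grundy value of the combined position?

Heap A, S = {1, 3, 8}:
n :  0  1  2  3  4  5  6  7  8  9 10 11 12 13 14 15 16 17 18 19 20 21 22 23 24
G :  0  1  0  1  0  1  0  1  2  3  2  0  1  0  1  0  1  0  1  2  3  2  0  1  0
G_A(24) = 0.
Heap B, S = {1, 3, 6, 7, 8}:
G(0) = 0
G(1) = mex{0} = 1
G(2) = mex{1} = 0
G(3) = mex{0,0} = 1
G(4) = mex{1,1} = 0
G(5) = mex{0,0} = 1
G(6) = mex{1,1,0} = 2
G(7) = mex{2,0,1,0} = 3
G(8) = mex{3,1,0,1,0} = 2
G(9) = mex{2,2,1,0,1} = 3
G(10) = mex{3,3,0,1,0} = 2
G(11) = mex{2,2,1,0,1} = 3
G(12) = mex{3,3,2,1,0} = 4
G(13) = mex{4,2,3,2,1} = 0
G(14) = mex{0,3,2,3,2} = 1
G_B(14) = 1.
Combined Grundy value = 0 ⊕ 1 = 1.

1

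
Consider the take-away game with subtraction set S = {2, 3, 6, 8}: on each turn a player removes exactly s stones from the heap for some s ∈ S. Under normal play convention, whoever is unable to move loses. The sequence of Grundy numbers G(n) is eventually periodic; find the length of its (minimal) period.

14

n :  0  1  2  3  4  5  6  7  8  9 10 11 12 13 14 15 16 17 18 19 20 21 22 23 24 25 26 27 28 29
G :  0  0  1  1  2  0  3  1  2  2  0  3  1  2  0  0  1  1  2  0  3  1  2  2  0  3  1  2  0  0
G(n+14) = G(n) holds for n = 0,…,7 (a full window of length max(S) = 8), so the sequence is purely periodic with period 14.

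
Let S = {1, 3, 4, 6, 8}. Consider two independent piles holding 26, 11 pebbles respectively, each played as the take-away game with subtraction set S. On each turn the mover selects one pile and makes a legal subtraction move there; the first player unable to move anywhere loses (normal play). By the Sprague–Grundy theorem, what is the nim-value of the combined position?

All piles use S = {1, 3, 4, 6, 8}:
n :  0  1  2  3  4  5  6  7  8  9 10 11 12 13 14 15 16 17 18 19 20 21 22 23 24 25 26
G :  0  1  0  1  2  3  2  0  1  0  1  2  3  2  0  1  0  1  2  3  2  0  1  0  1  2  3
Pile A: G(26) = 3.
Pile B: G(11) = 2.
Combined Grundy value = 3 ⊕ 2 = 1.

1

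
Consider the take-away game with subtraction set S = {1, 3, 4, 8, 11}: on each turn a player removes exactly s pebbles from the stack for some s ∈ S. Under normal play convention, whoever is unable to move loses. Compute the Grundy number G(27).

G(0) = 0
G(1) = mex{0} = 1
G(2) = mex{1} = 0
G(3) = mex{0,0} = 1
G(4) = mex{1,1,0} = 2
G(5) = mex{2,0,1} = 3
G(6) = mex{3,1,0} = 2
G(7) = mex{2,2,1} = 0
G(8) = mex{0,3,2,0} = 1
G(9) = mex{1,2,3,1} = 0
G(10) = mex{0,0,2,0} = 1
G(11) = mex{1,1,0,1,0} = 2
G(12) = mex{2,0,1,2,1} = 3
G(13) = mex{3,1,0,3,0} = 2
G(14) = mex{2,2,1,2,1} = 0
G(15) = mex{0,3,2,0,2} = 1
G(16) = mex{1,2,3,1,3} = 0
G(17) = mex{0,0,2,0,2} = 1
G(18) = mex{1,1,0,1,0} = 2
G(19) = mex{2,0,1,2,1} = 3
G(20) = mex{3,1,0,3,0} = 2
G(21) = mex{2,2,1,2,1} = 0
G(22) = mex{0,3,2,0,2} = 1
G(23) = mex{1,2,3,1,3} = 0
G(24) = mex{0,0,2,0,2} = 1
G(25) = mex{1,1,0,1,0} = 2
G(26) = mex{2,0,1,2,1} = 3
G(27) = mex{3,1,0,3,0} = 2

2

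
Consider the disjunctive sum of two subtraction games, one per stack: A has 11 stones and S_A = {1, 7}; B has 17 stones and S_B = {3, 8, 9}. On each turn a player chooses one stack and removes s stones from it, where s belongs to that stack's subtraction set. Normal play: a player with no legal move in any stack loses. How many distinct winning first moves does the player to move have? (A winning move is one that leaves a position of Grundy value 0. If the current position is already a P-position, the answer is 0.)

3

Stack A, S = {1, 7}:
n :  0  1  2  3  4  5  6  7  8  9 10 11
G :  0  1  0  1  0  1  0  1  0  1  0  1
G_A(11) = 1.
Stack B, S = {3, 8, 9}:
n :  0  1  2  3  4  5  6  7  8  9 10 11 12 13 14 15 16 17
G :  0  0  0  1  1  1  0  0  2  1  1  3  0  0  2  1  1  0
G_B(17) = 0.
Combined Grundy value = 1 ⊕ 0 = 1.
A winning move leaves total XOR = 0, i.e. changes one component's Grundy value g to g ⊕ X where X is the current total.
Stack A: need g' = 1⊕1 = 0. Options: 11−1→G=0, 11−7→G=0. Hits: 2.
Stack B: need g' = 0⊕1 = 1. Options: 17−3→G=2, 17−8→G=1, 17−9→G=2. Hits: 1.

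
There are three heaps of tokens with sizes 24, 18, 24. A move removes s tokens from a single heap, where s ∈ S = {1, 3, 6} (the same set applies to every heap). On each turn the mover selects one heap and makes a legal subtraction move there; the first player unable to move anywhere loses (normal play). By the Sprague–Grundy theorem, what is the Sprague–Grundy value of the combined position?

0

All heaps use S = {1, 3, 6}:
n :  0  1  2  3  4  5  6  7  8  9 10 11 12 13 14 15 16 17 18 19 20 21 22 23 24
G :  0  1  0  1  0  1  2  3  2  0  1  0  1  0  1  2  3  2  0  1  0  1  0  1  2
Heap A: G(24) = 2.
Heap B: G(18) = 0.
Heap C: G(24) = 2.
Combined Grundy value = 2 ⊕ 0 ⊕ 2 = 0.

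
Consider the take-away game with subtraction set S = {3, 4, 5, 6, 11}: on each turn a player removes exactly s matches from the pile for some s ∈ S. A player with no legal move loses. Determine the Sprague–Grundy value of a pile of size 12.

G(0) = 0
G(1) = mex{} = 0
G(2) = mex{} = 0
G(3) = mex{0} = 1
G(4) = mex{0,0} = 1
G(5) = mex{0,0,0} = 1
G(6) = mex{1,0,0,0} = 2
G(7) = mex{1,1,0,0} = 2
G(8) = mex{1,1,1,0} = 2
G(9) = mex{2,1,1,1} = 0
G(10) = mex{2,2,1,1} = 0
G(11) = mex{2,2,2,1,0} = 3
G(12) = mex{0,2,2,2,0} = 1

1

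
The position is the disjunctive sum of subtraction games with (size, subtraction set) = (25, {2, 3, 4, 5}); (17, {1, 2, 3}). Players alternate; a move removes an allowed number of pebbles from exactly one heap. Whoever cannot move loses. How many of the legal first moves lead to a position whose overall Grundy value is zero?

Heap A, S = {2, 3, 4, 5}:
n :  0  1  2  3  4  5  6  7  8  9 10 11 12 13 14 15 16 17 18 19 20 21 22 23 24 25
G :  0  0  1  1  2  2  3  0  0  1  1  2  2  3  0  0  1  1  2  2  3  0  0  1  1  2
G_A(25) = 2.
Heap B, S = {1, 2, 3}:
n :  0  1  2  3  4  5  6  7  8  9 10 11 12 13 14 15 16 17
G :  0  1  2  3  0  1  2  3  0  1  2  3  0  1  2  3  0  1
G_B(17) = 1.
Combined Grundy value = 2 ⊕ 1 = 3.
A winning move leaves total XOR = 0, i.e. changes one component's Grundy value g to g ⊕ X where X is the current total.
Heap A: need g' = 2⊕3 = 1. Options: 25−2→G=1, 25−3→G=0, 25−4→G=0, 25−5→G=3. Hits: 1.
Heap B: need g' = 1⊕3 = 2. Options: 17−1→G=0, 17−2→G=3, 17−3→G=2. Hits: 1.

2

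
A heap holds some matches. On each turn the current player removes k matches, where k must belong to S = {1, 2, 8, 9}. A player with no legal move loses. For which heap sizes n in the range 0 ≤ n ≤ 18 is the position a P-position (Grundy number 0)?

n :  0  1  2  3  4  5  6  7  8  9 10 11 12 13 14 15 16 17 18
G :  0  1  2  0  1  2  0  1  2  3  0  1  2  0  1  2  0  1  2
P-positions are exactly the n with G(n) = 0.

0, 3, 6, 10, 13, 16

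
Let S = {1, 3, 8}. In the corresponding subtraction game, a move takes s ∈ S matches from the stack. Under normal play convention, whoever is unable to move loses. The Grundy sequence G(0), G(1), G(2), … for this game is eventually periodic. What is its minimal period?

11

n :  0  1  2  3  4  5  6  7  8  9 10 11 12 13 14 15 16 17 18 19 20 21 22 23
G :  0  1  0  1  0  1  0  1  2  3  2  0  1  0  1  0  1  0  1  2  3  2  0  1
G(n+11) = G(n) holds for n = 0,…,7 (a full window of length max(S) = 8), so the sequence is purely periodic with period 11.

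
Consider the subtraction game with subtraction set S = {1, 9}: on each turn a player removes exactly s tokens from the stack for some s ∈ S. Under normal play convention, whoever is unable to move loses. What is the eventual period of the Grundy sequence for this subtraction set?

2

n :  0  1  2  3  4  5  6  7  8  9 10 11 12 13 14
G :  0  1  0  1  0  1  0  1  0  1  0  1  0  1  0
G(n+2) = G(n) holds for n = 0,…,8 (a full window of length max(S) = 9), so the sequence is purely periodic with period 2.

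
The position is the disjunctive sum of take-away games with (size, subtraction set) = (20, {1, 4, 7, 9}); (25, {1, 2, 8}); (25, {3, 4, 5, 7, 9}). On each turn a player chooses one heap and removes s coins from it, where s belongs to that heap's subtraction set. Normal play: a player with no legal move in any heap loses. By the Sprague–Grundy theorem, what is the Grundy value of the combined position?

Heap A, S = {1, 4, 7, 9}:
G(0) = 0
G(1) = mex{0} = 1
G(2) = mex{1} = 0
G(3) = mex{0} = 1
G(4) = mex{1,0} = 2
G(5) = mex{2,1} = 0
G(6) = mex{0,0} = 1
G(7) = mex{1,1,0} = 2
G(8) = mex{2,2,1} = 0
G(9) = mex{0,0,0,0} = 1
G(10) = mex{1,1,1,1} = 0
G(11) = mex{0,2,2,0} = 1
G(12) = mex{1,0,0,1} = 2
G(13) = mex{2,1,1,2} = 0
G(14) = mex{0,0,2,0} = 1
G(15) = mex{1,1,0,1} = 2
G(16) = mex{2,2,1,2} = 0
G(17) = mex{0,0,0,0} = 1
G(18) = mex{1,1,1,1} = 0
G(19) = mex{0,2,2,0} = 1
G(20) = mex{1,0,0,1} = 2
G_A(20) = 2.
Heap B, S = {1, 2, 8}:
n :  0  1  2  3  4  5  6  7  8  9 10 11 12 13 14 15 16 17 18 19 20 21 22 23 24 25
G :  0  1  2  0  1  2  0  1  2  0  1  2  0  1  2  0  1  2  0  1  2  0  1  2  0  1
G_B(25) = 1.
Heap C, S = {3, 4, 5, 7, 9}:
n :  0  1  2  3  4  5  6  7  8  9 10 11 12 13 14 15 16 17 18 19 20 21 22 23 24 25
G :  0  0  0  1  1  1  2  2  2  3  3  3  0  0  0  1  1  1  2  2  2  3  3  3  0  0
G_C(25) = 0.
Combined Grundy value = 2 ⊕ 1 ⊕ 0 = 3.

3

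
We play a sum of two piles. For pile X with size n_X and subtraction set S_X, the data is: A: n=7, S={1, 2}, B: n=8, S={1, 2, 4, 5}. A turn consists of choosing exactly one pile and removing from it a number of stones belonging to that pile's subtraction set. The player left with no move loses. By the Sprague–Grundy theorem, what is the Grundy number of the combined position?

Pile A, S = {1, 2}:
n : 0 1 2 3 4 5 6 7
G : 0 1 2 0 1 2 0 1
G_A(7) = 1.
Pile B, S = {1, 2, 4, 5}:
G(0) = 0
G(1) = mex{0} = 1
G(2) = mex{1,0} = 2
G(3) = mex{2,1} = 0
G(4) = mex{0,2,0} = 1
G(5) = mex{1,0,1,0} = 2
G(6) = mex{2,1,2,1} = 0
G(7) = mex{0,2,0,2} = 1
G(8) = mex{1,0,1,0} = 2
G_B(8) = 2.
Combined Grundy value = 1 ⊕ 2 = 3.

3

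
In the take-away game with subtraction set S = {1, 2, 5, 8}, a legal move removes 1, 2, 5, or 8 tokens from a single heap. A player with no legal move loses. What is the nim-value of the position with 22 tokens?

G(0) = 0
G(1) = mex{0} = 1
G(2) = mex{1,0} = 2
G(3) = mex{2,1} = 0
G(4) = mex{0,2} = 1
G(5) = mex{1,0,0} = 2
G(6) = mex{2,1,1} = 0
G(7) = mex{0,2,2} = 1
G(8) = mex{1,0,0,0} = 2
G(9) = mex{2,1,1,1} = 0
G(10) = mex{0,2,2,2} = 1
G(11) = mex{1,0,0,0} = 2
G(12) = mex{2,1,1,1} = 0
G(13) = mex{0,2,2,2} = 1
G(14) = mex{1,0,0,0} = 2
G(15) = mex{2,1,1,1} = 0
G(16) = mex{0,2,2,2} = 1
G(17) = mex{1,0,0,0} = 2
G(18) = mex{2,1,1,1} = 0
G(19) = mex{0,2,2,2} = 1
G(20) = mex{1,0,0,0} = 2
G(21) = mex{2,1,1,1} = 0
G(22) = mex{0,2,2,2} = 1

1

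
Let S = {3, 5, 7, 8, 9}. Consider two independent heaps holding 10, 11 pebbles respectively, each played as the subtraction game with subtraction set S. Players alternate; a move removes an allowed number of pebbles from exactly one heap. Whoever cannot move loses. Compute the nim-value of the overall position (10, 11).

0

All heaps use S = {3, 5, 7, 8, 9}:
G(0) = 0
G(1) = mex{} = 0
G(2) = mex{} = 0
G(3) = mex{0} = 1
G(4) = mex{0} = 1
G(5) = mex{0,0} = 1
G(6) = mex{1,0} = 2
G(7) = mex{1,0,0} = 2
G(8) = mex{1,1,0,0} = 2
G(9) = mex{2,1,0,0,0} = 3
G(10) = mex{2,1,1,0,0} = 3
G(11) = mex{2,2,1,1,0} = 3
Heap A: G(10) = 3.
Heap B: G(11) = 3.
Combined Grundy value = 3 ⊕ 3 = 0.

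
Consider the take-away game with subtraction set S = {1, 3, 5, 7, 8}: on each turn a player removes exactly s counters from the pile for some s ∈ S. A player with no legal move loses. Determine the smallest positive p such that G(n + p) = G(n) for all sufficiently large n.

G(0) = 0
G(1) = mex{0} = 1
G(2) = mex{1} = 0
G(3) = mex{0,0} = 1
G(4) = mex{1,1} = 0
G(5) = mex{0,0,0} = 1
G(6) = mex{1,1,1} = 0
G(7) = mex{0,0,0,0} = 1
G(8) = mex{1,1,1,1,0} = 2
G(9) = mex{2,0,0,0,1} = 3
G(10) = mex{3,1,1,1,0} = 2
G(11) = mex{2,2,0,0,1} = 3
G(12) = mex{3,3,1,1,0} = 2
G(13) = mex{2,2,2,0,1} = 3
G(14) = mex{3,3,3,1,0} = 2
G(15) = mex{2,2,2,2,1} = 0
G(16) = mex{0,3,3,3,2} = 1
G(17) = mex{1,2,2,2,3} = 0
G(18) = mex{0,0,3,3,2} = 1
G(19) = mex{1,1,2,2,3} = 0
G(20) = mex{0,0,0,3,2} = 1
G(21) = mex{1,1,1,2,3} = 0
G(22) = mex{0,0,0,0,2} = 1
G(23) = mex{1,1,1,1,0} = 2
G(24) = mex{2,0,0,0,1} = 3
G(25) = mex{3,1,1,1,0} = 2
G(26) = mex{2,2,0,0,1} = 3
G(27) = mex{3,3,1,1,0} = 2
G(28) = mex{2,2,2,0,1} = 3
G(29) = mex{3,3,3,1,0} = 2
G(30) = mex{2,2,2,2,1} = 0
G(31) = mex{0,3,3,3,2} = 1
G(n+15) = G(n) holds for n = 0,…,7 (a full window of length max(S) = 8), so the sequence is purely periodic with period 15.

15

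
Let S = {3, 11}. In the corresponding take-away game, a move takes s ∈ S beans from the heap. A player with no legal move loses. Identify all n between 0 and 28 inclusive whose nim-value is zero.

0, 1, 2, 6, 7, 8, 14, 15, 16, 20, 21, 22, 28

n :  0  1  2  3  4  5  6  7  8  9 10 11 12 13 14 15 16 17 18 19 20 21 22 23 24 25 26 27 28
G :  0  0  0  1  1  1  0  0  0  1  1  1  2  2  0  0  0  1  1  1  0  0  0  1  1  1  2  2  0
P-positions are exactly the n with G(n) = 0.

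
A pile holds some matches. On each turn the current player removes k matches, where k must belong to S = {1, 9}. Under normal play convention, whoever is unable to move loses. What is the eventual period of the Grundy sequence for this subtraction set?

n :  0  1  2  3  4  5  6  7  8  9 10 11 12 13 14
G :  0  1  0  1  0  1  0  1  0  1  0  1  0  1  0
G(n+2) = G(n) holds for n = 0,…,8 (a full window of length max(S) = 9), so the sequence is purely periodic with period 2.

2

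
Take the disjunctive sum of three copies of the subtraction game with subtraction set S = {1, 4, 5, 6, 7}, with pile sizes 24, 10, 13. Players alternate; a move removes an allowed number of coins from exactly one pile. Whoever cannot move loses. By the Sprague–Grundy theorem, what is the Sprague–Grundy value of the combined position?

3

All piles use S = {1, 4, 5, 6, 7}:
G(0) = 0
G(1) = mex{0} = 1
G(2) = mex{1} = 0
G(3) = mex{0} = 1
G(4) = mex{1,0} = 2
G(5) = mex{2,1,0} = 3
G(6) = mex{3,0,1,0} = 2
G(7) = mex{2,1,0,1,0} = 3
G(8) = mex{3,2,1,0,1} = 4
G(9) = mex{4,3,2,1,0} = 5
G(10) = mex{5,2,3,2,1} = 0
G(11) = mex{0,3,2,3,2} = 1
G(12) = mex{1,4,3,2,3} = 0
G(13) = mex{0,5,4,3,2} = 1
G(14) = mex{1,0,5,4,3} = 2
G(15) = mex{2,1,0,5,4} = 3
G(16) = mex{3,0,1,0,5} = 2
G(17) = mex{2,1,0,1,0} = 3
G(18) = mex{3,2,1,0,1} = 4
G(19) = mex{4,3,2,1,0} = 5
G(20) = mex{5,2,3,2,1} = 0
G(21) = mex{0,3,2,3,2} = 1
G(22) = mex{1,4,3,2,3} = 0
G(23) = mex{0,5,4,3,2} = 1
G(24) = mex{1,0,5,4,3} = 2
Pile A: G(24) = 2.
Pile B: G(10) = 0.
Pile C: G(13) = 1.
Combined Grundy value = 2 ⊕ 0 ⊕ 1 = 3.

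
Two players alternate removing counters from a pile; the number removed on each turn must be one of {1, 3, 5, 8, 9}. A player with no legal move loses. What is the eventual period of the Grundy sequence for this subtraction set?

16

n :  0  1  2  3  4  5  6  7  8  9 10 11 12 13 14 15 16 17 18 19 20 21 22 23 24 25 26 27 28 29 30 31 32 33
G :  0  1  0  1  0  1  0  1  2  3  2  3  2  3  2  3  0  1  0  1  0  1  0  1  2  3  2  3  2  3  2  3  0  1
G(n+16) = G(n) holds for n = 0,…,8 (a full window of length max(S) = 9), so the sequence is purely periodic with period 16.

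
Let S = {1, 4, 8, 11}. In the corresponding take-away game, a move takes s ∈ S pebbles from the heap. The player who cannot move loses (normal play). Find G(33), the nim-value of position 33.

G(0) = 0
G(1) = mex{0} = 1
G(2) = mex{1} = 0
G(3) = mex{0} = 1
G(4) = mex{1,0} = 2
G(5) = mex{2,1} = 0
G(6) = mex{0,0} = 1
G(7) = mex{1,1} = 0
G(8) = mex{0,2,0} = 1
G(9) = mex{1,0,1} = 2
G(10) = mex{2,1,0} = 3
G(11) = mex{3,0,1,0} = 2
G(12) = mex{2,1,2,1} = 0
G(13) = mex{0,2,0,0} = 1
G(14) = mex{1,3,1,1} = 0
G(15) = mex{0,2,0,2} = 1
G(16) = mex{1,0,1,0} = 2
G(17) = mex{2,1,2,1} = 0
G(18) = mex{0,0,3,0} = 1
G(19) = mex{1,1,2,1} = 0
G(20) = mex{0,2,0,2} = 1
G(21) = mex{1,0,1,3} = 2
G(22) = mex{2,1,0,2} = 3
G(23) = mex{3,0,1,0} = 2
G(24) = mex{2,1,2,1} = 0
G(25) = mex{0,2,0,0} = 1
G(26) = mex{1,3,1,1} = 0
G(27) = mex{0,2,0,2} = 1
G(28) = mex{1,0,1,0} = 2
G(29) = mex{2,1,2,1} = 0
G(30) = mex{0,0,3,0} = 1
G(31) = mex{1,1,2,1} = 0
G(32) = mex{0,2,0,2} = 1
G(33) = mex{1,0,1,3} = 2

2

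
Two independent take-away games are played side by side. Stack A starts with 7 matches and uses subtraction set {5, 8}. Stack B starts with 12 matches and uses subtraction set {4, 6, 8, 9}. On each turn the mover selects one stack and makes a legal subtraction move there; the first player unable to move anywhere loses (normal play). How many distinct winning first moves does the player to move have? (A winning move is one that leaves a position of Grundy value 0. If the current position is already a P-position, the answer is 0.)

2

Stack A, S = {5, 8}:
n : 0 1 2 3 4 5 6 7
G : 0 0 0 0 0 1 1 1
G_A(7) = 1.
Stack B, S = {4, 6, 8, 9}:
G(0) = 0
G(1) = mex{} = 0
G(2) = mex{} = 0
G(3) = mex{} = 0
G(4) = mex{0} = 1
G(5) = mex{0} = 1
G(6) = mex{0,0} = 1
G(7) = mex{0,0} = 1
G(8) = mex{1,0,0} = 2
G(9) = mex{1,0,0,0} = 2
G(10) = mex{1,1,0,0} = 2
G(11) = mex{1,1,0,0} = 2
G(12) = mex{2,1,1,0} = 3
G_B(12) = 3.
Combined Grundy value = 1 ⊕ 3 = 2.
A winning move leaves total XOR = 0, i.e. changes one component's Grundy value g to g ⊕ X where X is the current total.
Stack A: need g' = 1⊕2 = 3. Options: 7−5→G=0. Hits: 0.
Stack B: need g' = 3⊕2 = 1. Options: 12−4→G=2, 12−6→G=1, 12−8→G=1, 12−9→G=0. Hits: 2.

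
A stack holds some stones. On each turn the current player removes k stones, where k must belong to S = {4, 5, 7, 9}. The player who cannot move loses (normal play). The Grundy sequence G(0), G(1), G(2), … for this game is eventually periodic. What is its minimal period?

13

n :  0  1  2  3  4  5  6  7  8  9 10 11 12 13 14 15 16 17 18 19 20 21 22 23 24 25 26 27
G :  0  0  0  0  1  1  1  1  2  2  2  2  3  0  0  0  0  1  1  1  1  2  2  2  2  3  0  0
G(n+13) = G(n) holds for n = 0,…,8 (a full window of length max(S) = 9), so the sequence is purely periodic with period 13.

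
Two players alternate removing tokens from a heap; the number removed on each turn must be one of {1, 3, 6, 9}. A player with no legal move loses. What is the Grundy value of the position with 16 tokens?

0

n :  0  1  2  3  4  5  6  7  8  9 10 11 12 13 14 15 16
G :  0  1  0  1  0  1  2  3  2  3  2  3  0  1  0  1  0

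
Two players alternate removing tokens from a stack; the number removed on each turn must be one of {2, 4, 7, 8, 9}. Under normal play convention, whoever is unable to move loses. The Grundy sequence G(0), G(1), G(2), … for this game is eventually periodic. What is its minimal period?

G(0) = 0
G(1) = mex{} = 0
G(2) = mex{0} = 1
G(3) = mex{0} = 1
G(4) = mex{1,0} = 2
G(5) = mex{1,0} = 2
G(6) = mex{2,1} = 0
G(7) = mex{2,1,0} = 3
G(8) = mex{0,2,0,0} = 1
G(9) = mex{3,2,1,0,0} = 4
G(10) = mex{1,0,1,1,0} = 2
G(11) = mex{4,3,2,1,1} = 0
G(12) = mex{2,1,2,2,1} = 0
G(13) = mex{0,4,0,2,2} = 1
G(14) = mex{0,2,3,0,2} = 1
G(15) = mex{1,0,1,3,0} = 2
G(16) = mex{1,0,4,1,3} = 2
G(17) = mex{2,1,2,4,1} = 0
G(18) = mex{2,1,0,2,4} = 3
G(19) = mex{0,2,0,0,2} = 1
G(20) = mex{3,2,1,0,0} = 4
G(21) = mex{1,0,1,1,0} = 2
G(22) = mex{4,3,2,1,1} = 0
G(23) = mex{2,1,2,2,1} = 0
G(n+11) = G(n) holds for n = 0,…,8 (a full window of length max(S) = 9), so the sequence is purely periodic with period 11.

11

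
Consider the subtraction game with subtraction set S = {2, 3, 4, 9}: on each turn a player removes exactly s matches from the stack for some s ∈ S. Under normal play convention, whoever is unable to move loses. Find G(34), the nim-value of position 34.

2

G(0) = 0
G(1) = mex{} = 0
G(2) = mex{0} = 1
G(3) = mex{0,0} = 1
G(4) = mex{1,0,0} = 2
G(5) = mex{1,1,0} = 2
G(6) = mex{2,1,1} = 0
G(7) = mex{2,2,1} = 0
G(8) = mex{0,2,2} = 1
G(9) = mex{0,0,2,0} = 1
G(10) = mex{1,0,0,0} = 2
G(11) = mex{1,1,0,1} = 2
G(12) = mex{2,1,1,1} = 0
G(13) = mex{2,2,1,2} = 0
G(14) = mex{0,2,2,2} = 1
G(15) = mex{0,0,2,0} = 1
G(16) = mex{1,0,0,0} = 2
G(17) = mex{1,1,0,1} = 2
G(18) = mex{2,1,1,1} = 0
G(19) = mex{2,2,1,2} = 0
G(20) = mex{0,2,2,2} = 1
G(21) = mex{0,0,2,0} = 1
G(22) = mex{1,0,0,0} = 2
G(23) = mex{1,1,0,1} = 2
G(24) = mex{2,1,1,1} = 0
G(25) = mex{2,2,1,2} = 0
G(26) = mex{0,2,2,2} = 1
G(27) = mex{0,0,2,0} = 1
G(28) = mex{1,0,0,0} = 2
G(29) = mex{1,1,0,1} = 2
G(30) = mex{2,1,1,1} = 0
G(31) = mex{2,2,1,2} = 0
G(32) = mex{0,2,2,2} = 1
G(33) = mex{0,0,2,0} = 1
G(34) = mex{1,0,0,0} = 2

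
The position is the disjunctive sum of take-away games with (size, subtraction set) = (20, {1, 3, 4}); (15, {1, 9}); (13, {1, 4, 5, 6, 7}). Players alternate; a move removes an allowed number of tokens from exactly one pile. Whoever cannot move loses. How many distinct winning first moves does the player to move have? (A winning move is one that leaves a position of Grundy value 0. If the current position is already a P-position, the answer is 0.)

2

Pile A, S = {1, 3, 4}:
G(0) = 0
G(1) = mex{0} = 1
G(2) = mex{1} = 0
G(3) = mex{0,0} = 1
G(4) = mex{1,1,0} = 2
G(5) = mex{2,0,1} = 3
G(6) = mex{3,1,0} = 2
G(7) = mex{2,2,1} = 0
G(8) = mex{0,3,2} = 1
G(9) = mex{1,2,3} = 0
G(10) = mex{0,0,2} = 1
G(11) = mex{1,1,0} = 2
G(12) = mex{2,0,1} = 3
G(13) = mex{3,1,0} = 2
G(14) = mex{2,2,1} = 0
G(15) = mex{0,3,2} = 1
G(16) = mex{1,2,3} = 0
G(17) = mex{0,0,2} = 1
G(18) = mex{1,1,0} = 2
G(19) = mex{2,0,1} = 3
G(20) = mex{3,1,0} = 2
G_A(20) = 2.
Pile B, S = {1, 9}:
n :  0  1  2  3  4  5  6  7  8  9 10 11 12 13 14 15
G :  0  1  0  1  0  1  0  1  0  1  0  1  0  1  0  1
G_B(15) = 1.
Pile C, S = {1, 4, 5, 6, 7}:
n :  0  1  2  3  4  5  6  7  8  9 10 11 12 13
G :  0  1  0  1  2  3  2  3  4  5  0  1  0  1
G_C(13) = 1.
Combined Grundy value = 2 ⊕ 1 ⊕ 1 = 2.
A winning move leaves total XOR = 0, i.e. changes one component's Grundy value g to g ⊕ X where X is the current total.
Pile A: need g' = 2⊕2 = 0. Options: 20−1→G=3, 20−3→G=1, 20−4→G=0. Hits: 1.
Pile B: need g' = 1⊕2 = 3. Options: 15−1→G=0, 15−9→G=0. Hits: 0.
Pile C: need g' = 1⊕2 = 3. Options: 13−1→G=0, 13−4→G=5, 13−5→G=4, 13−6→G=3, 13−7→G=2. Hits: 1.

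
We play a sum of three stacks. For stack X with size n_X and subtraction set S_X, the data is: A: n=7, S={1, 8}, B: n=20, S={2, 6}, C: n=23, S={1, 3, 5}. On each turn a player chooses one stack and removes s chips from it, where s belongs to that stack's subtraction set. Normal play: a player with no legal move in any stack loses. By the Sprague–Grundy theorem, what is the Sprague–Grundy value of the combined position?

0

Stack A, S = {1, 8}:
n : 0 1 2 3 4 5 6 7
G : 0 1 0 1 0 1 0 1
G_A(7) = 1.
Stack B, S = {2, 6}:
G(0) = 0
G(1) = mex{} = 0
G(2) = mex{0} = 1
G(3) = mex{0} = 1
G(4) = mex{1} = 0
G(5) = mex{1} = 0
G(6) = mex{0,0} = 1
G(7) = mex{0,0} = 1
G(8) = mex{1,1} = 0
G(9) = mex{1,1} = 0
G(10) = mex{0,0} = 1
G(11) = mex{0,0} = 1
G(12) = mex{1,1} = 0
G(13) = mex{1,1} = 0
G(14) = mex{0,0} = 1
G(15) = mex{0,0} = 1
G(16) = mex{1,1} = 0
G(17) = mex{1,1} = 0
G(18) = mex{0,0} = 1
G(19) = mex{0,0} = 1
G(20) = mex{1,1} = 0
G_B(20) = 0.
Stack C, S = {1, 3, 5}:
n :  0  1  2  3  4  5  6  7  8  9 10 11 12 13 14 15 16 17 18 19 20 21 22 23
G :  0  1  0  1  0  1  0  1  0  1  0  1  0  1  0  1  0  1  0  1  0  1  0  1
G_C(23) = 1.
Combined Grundy value = 1 ⊕ 0 ⊕ 1 = 0.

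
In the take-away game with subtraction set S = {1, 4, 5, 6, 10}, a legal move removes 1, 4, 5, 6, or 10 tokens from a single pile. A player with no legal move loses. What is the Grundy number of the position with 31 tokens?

2

G(0) = 0
G(1) = mex{0} = 1
G(2) = mex{1} = 0
G(3) = mex{0} = 1
G(4) = mex{1,0} = 2
G(5) = mex{2,1,0} = 3
G(6) = mex{3,0,1,0} = 2
G(7) = mex{2,1,0,1} = 3
G(8) = mex{3,2,1,0} = 4
G(9) = mex{4,3,2,1} = 0
G(10) = mex{0,2,3,2,0} = 1
G(11) = mex{1,3,2,3,1} = 0
G(12) = mex{0,4,3,2,0} = 1
G(13) = mex{1,0,4,3,1} = 2
G(14) = mex{2,1,0,4,2} = 3
G(15) = mex{3,0,1,0,3} = 2
G(16) = mex{2,1,0,1,2} = 3
G(17) = mex{3,2,1,0,3} = 4
G(18) = mex{4,3,2,1,4} = 0
G(19) = mex{0,2,3,2,0} = 1
G(20) = mex{1,3,2,3,1} = 0
G(21) = mex{0,4,3,2,0} = 1
G(22) = mex{1,0,4,3,1} = 2
G(23) = mex{2,1,0,4,2} = 3
G(24) = mex{3,0,1,0,3} = 2
G(25) = mex{2,1,0,1,2} = 3
G(26) = mex{3,2,1,0,3} = 4
G(27) = mex{4,3,2,1,4} = 0
G(28) = mex{0,2,3,2,0} = 1
G(29) = mex{1,3,2,3,1} = 0
G(30) = mex{0,4,3,2,0} = 1
G(31) = mex{1,0,4,3,1} = 2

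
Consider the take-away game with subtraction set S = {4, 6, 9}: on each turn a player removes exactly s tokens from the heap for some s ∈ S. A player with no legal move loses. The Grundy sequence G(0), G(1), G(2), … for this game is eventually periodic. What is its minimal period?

13

n :  0  1  2  3  4  5  6  7  8  9 10 11 12 13 14 15 16 17 18 19 20 21 22 23 24 25 26 27
G :  0  0  0  0  1  1  1  1  2  2  2  2  3  0  0  0  0  1  1  1  1  2  2  2  2  3  0  0
G(n+13) = G(n) holds for n = 0,…,8 (a full window of length max(S) = 9), so the sequence is purely periodic with period 13.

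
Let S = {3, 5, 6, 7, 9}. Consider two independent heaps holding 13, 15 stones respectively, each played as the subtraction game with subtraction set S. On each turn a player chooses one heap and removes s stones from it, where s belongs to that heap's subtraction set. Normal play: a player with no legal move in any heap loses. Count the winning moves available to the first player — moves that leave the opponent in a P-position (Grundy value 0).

All heaps use S = {3, 5, 6, 7, 9}:
n :  0  1  2  3  4  5  6  7  8  9 10 11 12 13 14 15
G :  0  0  0  1  1  1  2  2  2  3  3  3  0  0  0  1
Heap A: G(13) = 0.
Heap B: G(15) = 1.
Combined Grundy value = 0 ⊕ 1 = 1.
A winning move leaves total XOR = 0, i.e. changes one component's Grundy value g to g ⊕ X where X is the current total.
Heap A: need g' = 0⊕1 = 1. Options: 13−3→G=3, 13−5→G=2, 13−6→G=2, 13−7→G=2, 13−9→G=1. Hits: 1.
Heap B: need g' = 1⊕1 = 0. Options: 15−3→G=0, 15−5→G=3, 15−6→G=3, 15−7→G=2, 15−9→G=2. Hits: 1.

2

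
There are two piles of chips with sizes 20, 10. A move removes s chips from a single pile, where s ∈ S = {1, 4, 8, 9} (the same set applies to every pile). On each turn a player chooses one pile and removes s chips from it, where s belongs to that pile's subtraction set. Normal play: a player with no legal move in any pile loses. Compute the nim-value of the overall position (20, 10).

2

All piles use S = {1, 4, 8, 9}:
n :  0  1  2  3  4  5  6  7  8  9 10 11 12 13 14 15 16 17 18 19 20
G :  0  1  0  1  2  0  1  0  1  2  3  2  0  1  2  3  2  0  1  0  1
Pile A: G(20) = 1.
Pile B: G(10) = 3.
Combined Grundy value = 1 ⊕ 3 = 2.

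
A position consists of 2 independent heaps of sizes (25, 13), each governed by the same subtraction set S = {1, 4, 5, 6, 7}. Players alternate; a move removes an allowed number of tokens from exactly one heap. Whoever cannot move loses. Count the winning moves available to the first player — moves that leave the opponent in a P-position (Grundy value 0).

2

All heaps use S = {1, 4, 5, 6, 7}:
n :  0  1  2  3  4  5  6  7  8  9 10 11 12 13 14 15 16 17 18 19 20 21 22 23 24 25
G :  0  1  0  1  2  3  2  3  4  5  0  1  0  1  2  3  2  3  4  5  0  1  0  1  2  3
Heap A: G(25) = 3.
Heap B: G(13) = 1.
Combined Grundy value = 3 ⊕ 1 = 2.
A winning move leaves total XOR = 0, i.e. changes one component's Grundy value g to g ⊕ X where X is the current total.
Heap A: need g' = 3⊕2 = 1. Options: 25−1→G=2, 25−4→G=1, 25−5→G=0, 25−6→G=5, 25−7→G=4. Hits: 1.
Heap B: need g' = 1⊕2 = 3. Options: 13−1→G=0, 13−4→G=5, 13−5→G=4, 13−6→G=3, 13−7→G=2. Hits: 1.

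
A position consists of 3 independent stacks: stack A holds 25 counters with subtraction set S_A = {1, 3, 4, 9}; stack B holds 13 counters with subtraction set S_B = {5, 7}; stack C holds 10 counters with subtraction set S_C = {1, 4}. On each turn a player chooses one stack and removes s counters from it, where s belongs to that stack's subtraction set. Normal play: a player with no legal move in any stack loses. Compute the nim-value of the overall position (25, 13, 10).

1

Stack A, S = {1, 3, 4, 9}:
G(0) = 0
G(1) = mex{0} = 1
G(2) = mex{1} = 0
G(3) = mex{0,0} = 1
G(4) = mex{1,1,0} = 2
G(5) = mex{2,0,1} = 3
G(6) = mex{3,1,0} = 2
G(7) = mex{2,2,1} = 0
G(8) = mex{0,3,2} = 1
G(9) = mex{1,2,3,0} = 4
G(10) = mex{4,0,2,1} = 3
G(11) = mex{3,1,0,0} = 2
G(12) = mex{2,4,1,1} = 0
G(13) = mex{0,3,4,2} = 1
G(14) = mex{1,2,3,3} = 0
G(15) = mex{0,0,2,2} = 1
G(16) = mex{1,1,0,0} = 2
G(17) = mex{2,0,1,1} = 3
G(18) = mex{3,1,0,4} = 2
G(19) = mex{2,2,1,3} = 0
G(20) = mex{0,3,2,2} = 1
G(21) = mex{1,2,3,0} = 4
G(22) = mex{4,0,2,1} = 3
G(23) = mex{3,1,0,0} = 2
G(24) = mex{2,4,1,1} = 0
G(25) = mex{0,3,4,2} = 1
G_A(25) = 1.
Stack B, S = {5, 7}:
n :  0  1  2  3  4  5  6  7  8  9 10 11 12 13
G :  0  0  0  0  0  1  1  1  1  1  2  2  0  0
G_B(13) = 0.
Stack C, S = {1, 4}:
n :  0  1  2  3  4  5  6  7  8  9 10
G :  0  1  0  1  2  0  1  0  1  2  0
G_C(10) = 0.
Combined Grundy value = 1 ⊕ 0 ⊕ 0 = 1.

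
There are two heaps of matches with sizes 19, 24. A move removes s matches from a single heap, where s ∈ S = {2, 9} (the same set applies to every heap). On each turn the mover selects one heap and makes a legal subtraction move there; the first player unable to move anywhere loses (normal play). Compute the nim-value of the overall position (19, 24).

All heaps use S = {2, 9}:
n :  0  1  2  3  4  5  6  7  8  9 10 11 12 13 14 15 16 17 18 19 20 21 22 23 24
G :  0  0  1  1  0  0  1  1  0  2  1  0  0  1  1  0  0  1  1  0  2  1  0  0  1
Heap A: G(19) = 0.
Heap B: G(24) = 1.
Combined Grundy value = 0 ⊕ 1 = 1.

1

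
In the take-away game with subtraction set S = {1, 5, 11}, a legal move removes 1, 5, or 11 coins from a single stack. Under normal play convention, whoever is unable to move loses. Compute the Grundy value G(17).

n :  0  1  2  3  4  5  6  7  8  9 10 11 12 13 14 15 16 17
G :  0  1  0  1  0  1  0  1  0  1  0  1  0  1  0  1  0  1

1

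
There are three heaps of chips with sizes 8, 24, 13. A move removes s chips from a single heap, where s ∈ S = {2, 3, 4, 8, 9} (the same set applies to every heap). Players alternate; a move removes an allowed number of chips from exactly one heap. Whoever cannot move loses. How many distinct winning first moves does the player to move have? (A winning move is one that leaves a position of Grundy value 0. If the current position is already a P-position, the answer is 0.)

All heaps use S = {2, 3, 4, 8, 9}:
G(0) = 0
G(1) = mex{} = 0
G(2) = mex{0} = 1
G(3) = mex{0,0} = 1
G(4) = mex{1,0,0} = 2
G(5) = mex{1,1,0} = 2
G(6) = mex{2,1,1} = 0
G(7) = mex{2,2,1} = 0
G(8) = mex{0,2,2,0} = 1
G(9) = mex{0,0,2,0,0} = 1
G(10) = mex{1,0,0,1,0} = 2
G(11) = mex{1,1,0,1,1} = 2
G(12) = mex{2,1,1,2,1} = 0
G(13) = mex{2,2,1,2,2} = 0
G(14) = mex{0,2,2,0,2} = 1
G(15) = mex{0,0,2,0,0} = 1
G(16) = mex{1,0,0,1,0} = 2
G(17) = mex{1,1,0,1,1} = 2
G(18) = mex{2,1,1,2,1} = 0
G(19) = mex{2,2,1,2,2} = 0
G(20) = mex{0,2,2,0,2} = 1
G(21) = mex{0,0,2,0,0} = 1
G(22) = mex{1,0,0,1,0} = 2
G(23) = mex{1,1,0,1,1} = 2
G(24) = mex{2,1,1,2,1} = 0
Heap A: G(8) = 1.
Heap B: G(24) = 0.
Heap C: G(13) = 0.
Combined Grundy value = 1 ⊕ 0 ⊕ 0 = 1.
A winning move leaves total XOR = 0, i.e. changes one component's Grundy value g to g ⊕ X where X is the current total.
Heap A: need g' = 1⊕1 = 0. Options: 8−2→G=0, 8−3→G=2, 8−4→G=2, 8−8→G=0. Hits: 2.
Heap B: need g' = 0⊕1 = 1. Options: 24−2→G=2, 24−3→G=1, 24−4→G=1, 24−8→G=2, 24−9→G=1. Hits: 3.
Heap C: need g' = 0⊕1 = 1. Options: 13−2→G=2, 13−3→G=2, 13−4→G=1, 13−8→G=2, 13−9→G=2. Hits: 1.

6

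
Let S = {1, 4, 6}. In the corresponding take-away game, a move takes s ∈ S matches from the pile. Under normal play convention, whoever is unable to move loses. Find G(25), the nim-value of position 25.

0

n :  0  1  2  3  4  5  6  7  8  9 10 11 12 13 14 15 16 17 18 19 20 21 22 23 24 25
G :  0  1  0  1  2  0  1  0  1  2  0  1  0  1  2  0  1  0  1  2  0  1  0  1  2  0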